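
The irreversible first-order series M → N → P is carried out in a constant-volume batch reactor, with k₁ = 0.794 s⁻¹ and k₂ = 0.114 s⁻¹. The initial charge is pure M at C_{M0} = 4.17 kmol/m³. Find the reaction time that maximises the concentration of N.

2.85 s

Setting dC_N/dt = 0 gives t_opt = ln(k₂/k₁)/(k₂−k₁).
= ln(0.114/0.794)/(0.114−0.794) = ln(0.1436)/-0.6800 = -1.941/-0.6800 = 2.85 s.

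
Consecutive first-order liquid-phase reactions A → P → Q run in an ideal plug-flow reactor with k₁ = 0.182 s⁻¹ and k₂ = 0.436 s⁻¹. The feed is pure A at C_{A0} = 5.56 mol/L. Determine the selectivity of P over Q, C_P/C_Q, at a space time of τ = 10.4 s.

The intermediate concentration in a first-order A→B→C sequence is C_P = k₁C_{A0}(e^(−k₁τ) − e^(−k₂τ))/(k₂−k₁).
e^(−k₁τ) = e^(−0.182×10.4) = e^(−1.893) = 0.1506; e^(−k₂τ) = e^(−4.534) = 0.01073.
C_P = 0.182×5.56/(0.436−0.182) × (0.1506−0.01073) = 3.984×0.1399 = 0.5574 mol/L.
C_A = C_{A0}e^(−k₁τ) = 0.8376 mol/L, so C_Q = C_{A0}−C_A−C_P = 4.165 mol/L; C_P/C_Q = 0.134.

0.134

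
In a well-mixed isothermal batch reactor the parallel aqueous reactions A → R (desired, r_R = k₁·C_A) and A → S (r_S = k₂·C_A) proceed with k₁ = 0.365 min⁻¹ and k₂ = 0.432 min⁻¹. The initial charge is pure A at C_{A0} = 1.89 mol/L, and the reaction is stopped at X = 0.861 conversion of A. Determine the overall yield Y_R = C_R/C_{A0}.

0.394

C_A = C_{A0}(1−X) = 0.2627 mol/L.
Both paths are first order in A, so the instantaneous fraction to R is constant: dC_R/d(−C_A) = k₁/(k₁+k₂) = 0.4580.
C_R = 0.4580·(C_{A0}−C_A) = 0.4580×1.627 = 0.745 mol/L.
Y_R = C_R/C_{A0} = 0.7452/1.89 = 0.394.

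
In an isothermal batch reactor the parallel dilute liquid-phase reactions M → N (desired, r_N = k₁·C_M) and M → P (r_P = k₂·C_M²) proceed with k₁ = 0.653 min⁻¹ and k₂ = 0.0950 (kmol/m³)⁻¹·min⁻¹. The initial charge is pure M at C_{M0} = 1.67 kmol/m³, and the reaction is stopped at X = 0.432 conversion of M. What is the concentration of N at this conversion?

C_M = C_{M0}(1−X) = 0.9486 kmol/m³.
Along a PFR/batch, dC_N/dC_M = −r_N/(r_N+r_P) = −k₁/(k₁+k₂·C_M).
Integrating from C_{M0} to C_M: C_N = (0.653/0.0950)·ln[(0.653+0.0950·1.67)/(0.653+0.0950·0.949)] = 6.874·ln(0.8116/0.7431) = 0.6064 kmol/m³.

0.606 kmol/m³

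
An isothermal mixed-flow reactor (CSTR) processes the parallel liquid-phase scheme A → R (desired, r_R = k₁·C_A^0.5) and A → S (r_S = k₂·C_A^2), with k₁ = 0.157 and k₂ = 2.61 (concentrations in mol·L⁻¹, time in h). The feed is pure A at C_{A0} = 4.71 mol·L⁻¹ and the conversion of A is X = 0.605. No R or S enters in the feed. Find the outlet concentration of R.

Exit C_A = C_{A0}(1−X) = 4.71×0.395 = 1.860 mol·L⁻¹.
A CSTR operates uniformly at the exit composition, giving r_R = 0.2141 and r_S = 9.034 (each k·C_A^n at C_A = 1.860).
Fraction of consumed A going to R: r_R/(r_R+r_S) = 0.02316.
C_R = 0.02316·C_{A0}·X = 0.02316×4.71×0.605 = 0.0660 mol·L⁻¹.

0.0660 mol·L⁻¹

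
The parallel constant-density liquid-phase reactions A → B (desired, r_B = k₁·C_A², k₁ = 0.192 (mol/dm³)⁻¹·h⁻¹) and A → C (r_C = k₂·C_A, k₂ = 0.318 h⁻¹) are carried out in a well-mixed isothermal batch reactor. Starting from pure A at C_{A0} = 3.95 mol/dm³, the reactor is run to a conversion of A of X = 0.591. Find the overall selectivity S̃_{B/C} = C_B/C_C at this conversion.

C_A = C_{A0}(1−X) = 1.616 mol/dm³.
Along a PFR/batch, dC_C/dC_A = −r_C/(r_B+r_C) = −k₂/(k₂+k₁·C_A).
Integrating from C_{A0} to C_A: C_C = (0.318/0.192)·ln[(0.318+0.192·3.95)/(0.318+0.192·1.62)] = 1.656·ln(1.076/0.6282) = 0.8920 mol/dm³.
Then C_B = (C_{A0}−C_A) − C_C = 2.334 − 0.8920 = 1.442 mol/dm³.
S̃_{B/C} = C_B/C_C = 1.442/0.8920 = 1.62.

1.62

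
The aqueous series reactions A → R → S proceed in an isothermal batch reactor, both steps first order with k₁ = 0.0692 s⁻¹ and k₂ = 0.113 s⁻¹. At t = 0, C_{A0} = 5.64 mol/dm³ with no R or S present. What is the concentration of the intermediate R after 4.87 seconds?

Solving the coupled first-order balances gives C_R(t) = [k₁/(k₂−k₁)]·C_{A0}·(e^(−k₁t) − e^(−k₂t)).
e^(−k₁t) = e^(−0.0692×4.87) = e^(−0.3370) = 0.7139; e^(−k₂t) = e^(−0.5503) = 0.5768.
C_R = 0.0692×5.64/(0.113−0.0692) × (0.7139−0.5768) = 8.911×0.1371 = 1.222 mol/dm³.

1.22 mol/dm³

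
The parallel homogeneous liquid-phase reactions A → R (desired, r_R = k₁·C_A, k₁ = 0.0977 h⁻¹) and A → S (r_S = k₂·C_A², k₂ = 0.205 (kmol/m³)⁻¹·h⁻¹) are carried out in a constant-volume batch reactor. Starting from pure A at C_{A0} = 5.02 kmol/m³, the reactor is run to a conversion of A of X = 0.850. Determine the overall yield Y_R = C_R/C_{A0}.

0.142

C_A = C_{A0}(1−X) = 0.7530 kmol/m³.
Along a PFR/batch, dC_R/dC_A = −r_R/(r_R+r_S) = −k₁/(k₁+k₂·C_A).
Integrating from C_{A0} to C_A: C_R = (0.0977/0.205)·ln[(0.0977+0.205·5.02)/(0.0977+0.205·0.753)] = 0.4766·ln(1.127/0.2521) = 0.7137 kmol/m³.
Y_R = C_R/C_{A0} = 0.7137/5.02 = 0.142.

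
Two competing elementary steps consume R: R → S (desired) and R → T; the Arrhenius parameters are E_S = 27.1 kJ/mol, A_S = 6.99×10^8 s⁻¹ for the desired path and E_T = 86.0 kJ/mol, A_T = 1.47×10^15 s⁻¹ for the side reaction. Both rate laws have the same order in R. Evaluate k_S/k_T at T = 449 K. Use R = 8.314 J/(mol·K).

3.39

Since both paths have the same order in R, the concentration cancels and S_{S/T} = k_S/k_T = (A_S/A_T)·exp[(E_T−E_S)/(RT)].
(E_T−E_S)/(RT) = (86.0−27.1)×10³/(8.314×449) = 58900/3733 = 15.78.
k_S/k_T = (6.99×10^8/1.47×10^15)·exp(15.78) = 4.755×10^-7 × 7.119×10^6 = 3.39.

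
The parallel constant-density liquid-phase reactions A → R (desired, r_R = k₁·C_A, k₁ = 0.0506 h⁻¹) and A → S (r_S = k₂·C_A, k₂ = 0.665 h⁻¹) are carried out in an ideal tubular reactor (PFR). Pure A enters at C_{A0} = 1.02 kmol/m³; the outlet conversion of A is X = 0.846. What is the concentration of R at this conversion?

C_A = C_{A0}(1−X) = 0.1571 kmol/m³.
Both paths are first order in A, so the instantaneous fraction to R is constant: dC_R/d(−C_A) = k₁/(k₁+k₂) = 0.07071.
C_R = 0.07071·(C_{A0}−C_A) = 0.07071×0.8629 = 0.0610 kmol/m³.

0.0610 kmol/m³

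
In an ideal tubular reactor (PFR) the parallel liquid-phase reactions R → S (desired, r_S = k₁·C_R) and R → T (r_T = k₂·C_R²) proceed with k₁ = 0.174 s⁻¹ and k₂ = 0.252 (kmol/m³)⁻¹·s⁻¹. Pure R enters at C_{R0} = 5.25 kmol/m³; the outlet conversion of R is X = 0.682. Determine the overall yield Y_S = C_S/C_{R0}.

0.121

C_R = C_{R0}(1−X) = 1.669 kmol/m³.
Along a PFR/batch, dC_S/dC_R = −r_S/(r_S+r_T) = −k₁/(k₁+k₂·C_R).
Integrating from C_{R0} to C_R: C_S = (0.174/0.252)·ln[(0.174+0.252·5.25)/(0.174+0.252·1.67)] = 0.6905·ln(1.497/0.5947) = 0.6374 kmol/m³.
Y_S = C_S/C_{R0} = 0.6374/5.25 = 0.121.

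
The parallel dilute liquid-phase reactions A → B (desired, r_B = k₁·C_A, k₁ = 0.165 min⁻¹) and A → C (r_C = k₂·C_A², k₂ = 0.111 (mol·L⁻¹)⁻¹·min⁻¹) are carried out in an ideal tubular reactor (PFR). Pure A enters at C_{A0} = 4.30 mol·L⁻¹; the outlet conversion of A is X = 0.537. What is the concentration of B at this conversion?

0.757 mol·L⁻¹

C_A = C_{A0}(1−X) = 1.991 mol·L⁻¹.
Along a PFR/batch, dC_B/dC_A = −r_B/(r_B+r_C) = −k₁/(k₁+k₂·C_A).
Integrating from C_{A0} to C_A: C_B = (0.165/0.111)·ln[(0.165+0.111·4.30)/(0.165+0.111·1.99)] = 1.486·ln(0.6423/0.3860) = 0.7570 mol·L⁻¹.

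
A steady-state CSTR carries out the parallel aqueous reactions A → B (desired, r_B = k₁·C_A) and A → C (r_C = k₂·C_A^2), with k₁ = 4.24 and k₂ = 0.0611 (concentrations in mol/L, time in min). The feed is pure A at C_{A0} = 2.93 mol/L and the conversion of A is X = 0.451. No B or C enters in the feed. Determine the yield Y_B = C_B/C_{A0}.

0.441

Exit C_A = C_{A0}(1−X) = 2.93×0.549 = 1.609 mol/L.
A CSTR operates uniformly at the exit composition, giving r_B = 6.820 and r_C = 0.1581 (each k·C_A^n at C_A = 1.609).
Fraction of consumed A going to B: r_B/(r_B+r_C) = 0.9773.
C_B = 0.9773·C_{A0}·X = 0.9773×2.93×0.451 = 1.29 mol/L; Y_B = C_B/C_{A0} = 0.441.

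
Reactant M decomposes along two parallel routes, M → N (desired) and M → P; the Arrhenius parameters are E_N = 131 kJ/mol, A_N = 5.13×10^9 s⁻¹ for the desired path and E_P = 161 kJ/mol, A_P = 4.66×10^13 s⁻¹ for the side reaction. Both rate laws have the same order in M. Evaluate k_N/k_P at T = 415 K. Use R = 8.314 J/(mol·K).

0.657

With equal orders, S_{N/P} = k_N/k_P = (A_N/A_P)·exp[(E_P−E_N)/(RT)].
(E_P−E_N)/(RT) = (161−131)×10³/(8.314×415) = 30000/3450 = 8.695.
k_N/k_P = (5.13×10^9/4.66×10^13)·exp(8.695) = 1.101×10^-4 × 5972 = 0.657.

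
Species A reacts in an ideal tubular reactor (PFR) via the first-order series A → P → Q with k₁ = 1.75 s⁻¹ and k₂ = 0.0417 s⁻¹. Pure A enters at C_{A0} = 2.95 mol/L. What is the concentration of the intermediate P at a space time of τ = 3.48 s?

For first-order series with pure A initially, C_P(τ) = k₁C_{A0}/(k₂−k₁)·(e^(−k₁τ) − e^(−k₂τ)).
e^(−k₁τ) = e^(−1.75×3.48) = e^(−6.090) = 0.002265; e^(−k₂τ) = e^(−0.1451) = 0.8649.
C_P = 1.75×2.95/(0.0417−1.75) × (0.002265−0.8649) = (-3.022)×(-0.8627) = 2.607 mol/L.

2.61 mol/L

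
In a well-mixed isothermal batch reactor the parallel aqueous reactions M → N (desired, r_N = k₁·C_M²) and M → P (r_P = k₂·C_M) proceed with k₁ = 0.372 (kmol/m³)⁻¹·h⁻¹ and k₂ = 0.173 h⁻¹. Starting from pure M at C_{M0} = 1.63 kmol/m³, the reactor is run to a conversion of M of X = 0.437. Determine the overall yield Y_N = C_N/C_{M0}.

C_M = C_{M0}(1−X) = 0.9177 kmol/m³.
Along a PFR/batch, dC_P/dC_M = −r_P/(r_N+r_P) = −k₂/(k₂+k₁·C_M).
Integrating from C_{M0} to C_M: C_P = (0.173/0.372)·ln[(0.173+0.372·1.63)/(0.173+0.372·0.918)] = 0.4651·ln(0.7794/0.5144) = 0.1932 kmol/m³.
Then C_N = (C_{M0}−C_M) − C_P = 0.7123 − 0.1932 = 0.5191 kmol/m³.
Y_N = C_N/C_{M0} = 0.5191/1.63 = 0.318.

0.318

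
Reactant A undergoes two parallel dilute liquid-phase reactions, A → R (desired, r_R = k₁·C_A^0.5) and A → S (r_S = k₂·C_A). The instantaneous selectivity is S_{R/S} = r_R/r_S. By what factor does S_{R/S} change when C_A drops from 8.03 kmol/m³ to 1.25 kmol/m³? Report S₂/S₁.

2.53

S_{R/S} = (k₁/k₂)·C_A^-0.5, so S₂/S₁ = (C_{A,2}/C_{A,1})^-0.5.
= (1.25/8.03)^(-0.5) = (0.1557)^(-0.5) = 2.53.
Selectivity toward R rises as C_A falls — low-concentration operation is favoured.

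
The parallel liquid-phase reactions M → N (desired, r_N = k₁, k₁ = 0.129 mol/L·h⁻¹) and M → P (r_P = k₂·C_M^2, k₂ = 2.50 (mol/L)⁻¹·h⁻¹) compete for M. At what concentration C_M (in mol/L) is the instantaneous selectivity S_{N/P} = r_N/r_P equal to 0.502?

S_{N/P} = (k₁/k₂)·C_M^-2 ⇒ C_M = (S·k₂/k₁)^(-0.5).
= (0.502×2.50/0.129)^(-0.5) = (9.729)^(-0.5) = 0.321 mol/L.

0.321 mol/L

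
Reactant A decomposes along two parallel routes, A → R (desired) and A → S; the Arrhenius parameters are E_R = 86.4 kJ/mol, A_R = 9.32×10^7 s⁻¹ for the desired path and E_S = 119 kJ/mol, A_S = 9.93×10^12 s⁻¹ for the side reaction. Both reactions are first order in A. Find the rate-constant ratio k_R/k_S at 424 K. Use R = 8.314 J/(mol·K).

0.0974

Since both paths have the same order in A, the concentration cancels and S_{R/S} = k_R/k_S = (A_R/A_S)·exp[(E_S−E_R)/(RT)].
(E_S−E_R)/(RT) = (119−86.4)×10³/(8.314×424) = 32600/3525 = 9.248.
k_R/k_S = (9.32×10^7/9.93×10^12)·exp(9.248) = 9.386×10^-6 × 10382 = 0.0974.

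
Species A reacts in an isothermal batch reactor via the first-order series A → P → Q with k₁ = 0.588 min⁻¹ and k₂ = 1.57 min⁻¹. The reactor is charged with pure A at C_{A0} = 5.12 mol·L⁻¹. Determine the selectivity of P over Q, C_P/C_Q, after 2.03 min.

0.290

Solving the coupled first-order balances gives C_P(t) = [k₁/(k₂−k₁)]·C_{A0}·(e^(−k₁t) − e^(−k₂t)).
e^(−k₁t) = e^(−0.588×2.03) = e^(−1.194) = 0.3031; e^(−k₂t) = e^(−3.187) = 0.04129.
C_P = 0.588×5.12/(1.57−0.588) × (0.3031−0.04129) = 3.066×0.2618 = 0.8027 mol·L⁻¹.
C_A = C_{A0}e^(−k₁t) = 1.552 mol·L⁻¹, so C_Q = C_{A0}−C_A−C_P = 2.765 mol·L⁻¹; C_P/C_Q = 0.290.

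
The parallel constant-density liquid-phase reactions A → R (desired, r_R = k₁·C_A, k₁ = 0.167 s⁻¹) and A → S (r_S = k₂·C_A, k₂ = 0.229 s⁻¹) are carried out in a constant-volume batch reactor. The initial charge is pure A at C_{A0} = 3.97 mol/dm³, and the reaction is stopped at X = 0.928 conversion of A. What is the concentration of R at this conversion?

C_A = C_{A0}(1−X) = 0.2858 mol/dm³.
Both paths are first order in A, so the instantaneous fraction to R is constant: dC_R/d(−C_A) = k₁/(k₁+k₂) = 0.4217.
C_R = 0.4217·(C_{A0}−C_A) = 0.4217×3.684 = 1.55 mol/dm³.

1.55 mol/dm³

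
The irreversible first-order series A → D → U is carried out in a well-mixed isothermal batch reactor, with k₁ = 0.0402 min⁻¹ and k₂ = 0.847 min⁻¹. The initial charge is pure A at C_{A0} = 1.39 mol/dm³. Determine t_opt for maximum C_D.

3.78 min

The intermediate peaks when r₁ = r₂, i.e. k₁e^(−k₁t) = k₂e^(−k₂t), giving t_opt = ln(k₂/k₁)/(k₂−k₁).
= ln(0.847/0.0402)/(0.847−0.0402) = ln(21.07)/0.8068 = 3.048/0.8068 = 3.78 min.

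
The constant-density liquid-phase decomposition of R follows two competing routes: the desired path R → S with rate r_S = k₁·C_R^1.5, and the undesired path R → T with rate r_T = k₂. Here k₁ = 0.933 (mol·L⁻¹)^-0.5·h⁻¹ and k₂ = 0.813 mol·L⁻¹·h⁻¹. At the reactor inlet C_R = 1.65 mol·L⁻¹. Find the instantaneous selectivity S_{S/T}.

S_{S/T} = r_S/r_T = (k₁·C_R^1.5)/(k₂) = (k₁/k₂)·C_R^1.5.
= (0.933×1.650^1.5) / (0.813) = 1.977/0.8130 = 2.43.

2.43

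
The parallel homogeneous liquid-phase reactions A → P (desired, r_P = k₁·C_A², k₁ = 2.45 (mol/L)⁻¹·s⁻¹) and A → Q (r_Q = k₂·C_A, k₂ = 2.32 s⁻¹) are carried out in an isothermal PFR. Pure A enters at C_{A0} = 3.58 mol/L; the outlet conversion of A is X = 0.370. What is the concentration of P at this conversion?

0.997 mol/L

C_A = C_{A0}(1−X) = 2.255 mol/L.
Along a PFR/batch, dC_Q/dC_A = −r_Q/(r_P+r_Q) = −k₂/(k₂+k₁·C_A).
Integrating from C_{A0} to C_A: C_Q = (2.32/2.45)·ln[(2.32+2.45·3.58)/(2.32+2.45·2.26)] = 0.9469·ln(11.09/7.846) = 0.3278 mol/L.
Then C_P = (C_{A0}−C_A) − C_Q = 1.325 − 0.3278 = 0.9968 mol/L.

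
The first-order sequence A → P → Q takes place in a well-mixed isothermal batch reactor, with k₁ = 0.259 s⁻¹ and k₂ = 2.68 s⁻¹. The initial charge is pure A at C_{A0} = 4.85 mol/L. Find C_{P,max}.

0.365 mol/L

Evaluating C_P at t_opt = ln(k₂/k₁)/(k₂−k₁) gives C_{P,max}/C_{A0} = (k₁/k₂)^[k₂/(k₂−k₁)].
= (0.259/2.68)^(2.68/(2.68−0.259)) = (0.09664)^(1.107) = 0.07527.
C_{P,max} = 0.07527×4.85 = 0.365 mol/L.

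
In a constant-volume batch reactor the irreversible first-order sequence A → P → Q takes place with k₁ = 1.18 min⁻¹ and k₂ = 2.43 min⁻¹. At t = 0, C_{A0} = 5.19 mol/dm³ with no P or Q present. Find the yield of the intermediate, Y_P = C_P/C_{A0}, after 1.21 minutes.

0.177

Solving the coupled first-order balances gives C_P(t) = [k₁/(k₂−k₁)]·C_{A0}·(e^(−k₁t) − e^(−k₂t)).
e^(−k₁t) = e^(−1.18×1.21) = e^(−1.428) = 0.2398; e^(−k₂t) = e^(−2.940) = 0.05285.
C_P = 1.18×5.19/(2.43−1.18) × (0.2398−0.05285) = 4.899×0.1870 = 0.9161 mol/dm³.
Y_P = C_P/C_{A0} = 0.9161/5.19 = 0.177.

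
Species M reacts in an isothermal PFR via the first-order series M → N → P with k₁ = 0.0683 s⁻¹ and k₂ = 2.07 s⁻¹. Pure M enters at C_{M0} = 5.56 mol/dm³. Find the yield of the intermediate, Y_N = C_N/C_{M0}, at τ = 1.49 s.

For first-order series with pure M initially, C_N(τ) = k₁C_{M0}/(k₂−k₁)·(e^(−k₁τ) − e^(−k₂τ)).
e^(−k₁τ) = e^(−0.0683×1.49) = e^(−0.1018) = 0.9032; e^(−k₂τ) = e^(−3.084) = 0.04576.
C_N = 0.0683×5.56/(2.07−0.0683) × (0.9032−0.04576) = 0.1897×0.8575 = 0.1627 mol/dm³.
Y_N = C_N/C_{M0} = 0.1627/5.56 = 0.0293.

0.0293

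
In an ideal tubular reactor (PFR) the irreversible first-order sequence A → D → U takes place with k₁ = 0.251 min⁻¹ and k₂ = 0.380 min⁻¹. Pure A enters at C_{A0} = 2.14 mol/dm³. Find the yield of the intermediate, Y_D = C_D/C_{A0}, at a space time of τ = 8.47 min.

0.154

The intermediate concentration in a first-order A→B→C sequence is C_D = k₁C_{A0}(e^(−k₁τ) − e^(−k₂τ))/(k₂−k₁).
e^(−k₁τ) = e^(−0.251×8.47) = e^(−2.126) = 0.1193; e^(−k₂τ) = e^(−3.219) = 0.04001.
C_D = 0.251×2.14/(0.380−0.251) × (0.1193−0.04001) = 4.164×0.07931 = 0.3302 mol/dm³.
Y_D = C_D/C_{A0} = 0.3302/2.14 = 0.154.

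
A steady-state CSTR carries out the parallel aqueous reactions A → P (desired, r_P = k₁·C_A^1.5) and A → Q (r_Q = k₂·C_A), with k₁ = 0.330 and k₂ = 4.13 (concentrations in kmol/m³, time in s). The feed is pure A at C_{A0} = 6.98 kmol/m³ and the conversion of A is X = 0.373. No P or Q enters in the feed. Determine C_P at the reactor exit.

0.373 kmol/m³

Exit C_A = C_{A0}(1−X) = 6.98×0.627 = 4.376 kmol/m³.
A CSTR operates uniformly at the exit composition, giving r_P = 3.021 and r_Q = 18.07 (each k·C_A^n at C_A = 4.376).
Fraction of consumed A going to P: r_P/(r_P+r_Q) = 0.1432.
C_P = 0.1432·C_{A0}·X = 0.1432×6.98×0.373 = 0.373 kmol/m³.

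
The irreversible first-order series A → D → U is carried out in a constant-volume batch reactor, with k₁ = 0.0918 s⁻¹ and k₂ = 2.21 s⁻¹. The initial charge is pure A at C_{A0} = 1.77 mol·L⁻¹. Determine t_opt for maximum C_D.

Setting dC_D/dt = 0 gives t_opt = ln(k₂/k₁)/(k₂−k₁).
= ln(2.21/0.0918)/(2.21−0.0918) = ln(24.07)/2.118 = 3.181/2.118 = 1.50 s.

1.50 s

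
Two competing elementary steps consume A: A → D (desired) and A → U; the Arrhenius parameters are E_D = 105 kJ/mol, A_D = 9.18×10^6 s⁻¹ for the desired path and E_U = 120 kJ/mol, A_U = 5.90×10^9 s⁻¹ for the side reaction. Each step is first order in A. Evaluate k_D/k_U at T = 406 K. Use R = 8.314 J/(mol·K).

k_D/k_U = (A_D/A_U)·exp[−(E_D−E_U)/(RT)] = (A_D/A_U)·exp[(E_U−E_D)/(RT)].
(E_U−E_D)/(RT) = (120−105)×10³/(8.314×406) = 15000/3375 = 4.444.
k_D/k_U = (9.18×10^6/5.90×10^9)·exp(4.444) = 0.001556 × 85.10 = 0.132.
Since E_D < E_U, lowering the temperature improves selectivity toward D.

0.132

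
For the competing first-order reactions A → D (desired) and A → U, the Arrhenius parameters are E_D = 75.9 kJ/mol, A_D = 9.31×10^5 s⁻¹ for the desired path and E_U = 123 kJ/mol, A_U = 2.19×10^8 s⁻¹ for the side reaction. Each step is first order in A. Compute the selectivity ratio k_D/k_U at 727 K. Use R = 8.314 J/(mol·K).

10.3

With equal orders, S_{D/U} = k_D/k_U = (A_D/A_U)·exp[(E_U−E_D)/(RT)].
(E_U−E_D)/(RT) = (123−75.9)×10³/(8.314×727) = 47100/6044 = 7.792.
k_D/k_U = (9.31×10^5/2.19×10^8)·exp(7.792) = 0.004251 × 2422 = 10.3.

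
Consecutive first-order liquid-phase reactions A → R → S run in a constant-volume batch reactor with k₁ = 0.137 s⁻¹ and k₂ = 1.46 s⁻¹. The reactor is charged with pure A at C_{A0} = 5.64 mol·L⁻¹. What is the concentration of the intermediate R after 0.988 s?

0.372 mol·L⁻¹

Solving the coupled first-order balances gives C_R(t) = [k₁/(k₂−k₁)]·C_{A0}·(e^(−k₁t) − e^(−k₂t)).
e^(−k₁t) = e^(−0.137×0.988) = e^(−0.1354) = 0.8734; e^(−k₂t) = e^(−1.442) = 0.2363.
C_R = 0.137×5.64/(1.46−0.137) × (0.8734−0.2363) = 0.5840×0.6371 = 0.3721 mol·L⁻¹.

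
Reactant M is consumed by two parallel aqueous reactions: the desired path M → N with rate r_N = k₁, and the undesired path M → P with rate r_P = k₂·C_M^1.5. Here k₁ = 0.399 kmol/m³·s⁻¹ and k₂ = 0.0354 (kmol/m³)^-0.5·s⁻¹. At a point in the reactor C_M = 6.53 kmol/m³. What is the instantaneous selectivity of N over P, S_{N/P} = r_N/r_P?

S_{N/P} = r_N/r_P = (k₁)/(k₂·C_M^1.5) = (k₁/k₂)·C_M^-1.5.
= (0.399) / (0.0354×6.530^1.5) = 0.3990/0.5907 = 0.675.

0.675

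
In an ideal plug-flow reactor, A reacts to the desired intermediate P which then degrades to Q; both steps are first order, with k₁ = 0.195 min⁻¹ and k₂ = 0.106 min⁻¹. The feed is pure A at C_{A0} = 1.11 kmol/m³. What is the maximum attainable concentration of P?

Evaluating C_P at τ_opt = ln(k₂/k₁)/(k₂−k₁) gives C_{P,max}/C_{A0} = (k₁/k₂)^[k₂/(k₂−k₁)].
= (0.195/0.106)^(0.106/(0.106−0.195)) = (1.840)^(-1.191) = 0.4838.
C_{P,max} = 0.4838×1.11 = 0.537 kmol/m³.

0.537 kmol/m³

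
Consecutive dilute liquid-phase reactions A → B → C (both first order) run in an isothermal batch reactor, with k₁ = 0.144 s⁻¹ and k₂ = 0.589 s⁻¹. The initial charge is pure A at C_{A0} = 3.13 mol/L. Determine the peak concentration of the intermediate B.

0.485 mol/L

At the optimum, C_{B,max}/C_{A0} = (k₁/k₂)^[k₂/(k₂−k₁)].
= (0.144/0.589)^(0.589/(0.589−0.144)) = (0.2445)^(1.324) = 0.1550.
C_{B,max} = 0.1550×3.13 = 0.485 mol/L.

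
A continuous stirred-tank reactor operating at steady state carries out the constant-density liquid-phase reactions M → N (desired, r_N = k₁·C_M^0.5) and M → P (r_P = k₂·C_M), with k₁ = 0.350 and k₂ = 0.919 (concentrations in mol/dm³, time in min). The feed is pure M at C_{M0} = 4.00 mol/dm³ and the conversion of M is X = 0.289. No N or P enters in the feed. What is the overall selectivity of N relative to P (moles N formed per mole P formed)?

0.226

Exit C_M = C_{M0}(1−X) = 4.00×0.711 = 2.844 mol/dm³.
A CSTR operates uniformly at the exit composition, giving r_N = 0.5902 and r_P = 2.614 (each k·C_M^n at C_M = 2.844).
Overall selectivity = C_N/C_P = r_Nτ/(r_Pτ) = r_N/r_P = 0.226.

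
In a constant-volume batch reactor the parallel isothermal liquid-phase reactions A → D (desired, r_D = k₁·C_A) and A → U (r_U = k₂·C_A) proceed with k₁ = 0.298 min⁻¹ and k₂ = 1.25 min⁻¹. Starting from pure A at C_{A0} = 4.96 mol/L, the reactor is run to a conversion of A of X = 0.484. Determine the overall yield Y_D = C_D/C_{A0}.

C_A = C_{A0}(1−X) = 2.559 mol/L.
Both paths are first order in A, so the instantaneous fraction to D is constant: dC_D/d(−C_A) = k₁/(k₁+k₂) = 0.1925.
C_D = 0.1925·(C_{A0}−C_A) = 0.1925×2.401 = 0.462 mol/L.
Y_D = C_D/C_{A0} = 0.4621/4.96 = 0.0932.

0.0932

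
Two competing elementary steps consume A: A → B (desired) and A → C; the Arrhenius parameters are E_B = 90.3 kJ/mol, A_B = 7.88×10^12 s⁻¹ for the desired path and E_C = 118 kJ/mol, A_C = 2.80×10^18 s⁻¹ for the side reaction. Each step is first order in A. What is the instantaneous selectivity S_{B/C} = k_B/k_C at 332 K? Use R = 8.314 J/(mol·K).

0.0642

Since both paths have the same order in A, the concentration cancels and S_{B/C} = k_B/k_C = (A_B/A_C)·exp[(E_C−E_B)/(RT)].
(E_C−E_B)/(RT) = (118−90.3)×10³/(8.314×332) = 27700/2760 = 10.04.
k_B/k_C = (7.88×10^12/2.80×10^18)·exp(10.04) = 2.814×10^-6 × 22819 = 0.0642.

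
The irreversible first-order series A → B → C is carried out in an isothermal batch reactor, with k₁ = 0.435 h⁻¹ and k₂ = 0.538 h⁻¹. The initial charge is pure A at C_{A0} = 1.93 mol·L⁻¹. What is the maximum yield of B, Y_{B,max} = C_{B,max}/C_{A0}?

Evaluating C_B at t_opt = ln(k₂/k₁)/(k₂−k₁) gives C_{B,max}/C_{A0} = (k₁/k₂)^[k₂/(k₂−k₁)].
= (0.435/0.538)^(0.538/(0.538−0.435)) = (0.8086)^(5.223) = 0.3296.

0.330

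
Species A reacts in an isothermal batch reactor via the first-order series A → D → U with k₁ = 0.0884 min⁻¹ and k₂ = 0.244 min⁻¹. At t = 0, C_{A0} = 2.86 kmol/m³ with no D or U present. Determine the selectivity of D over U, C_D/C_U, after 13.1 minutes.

0.292

The intermediate concentration in a first-order A→B→C sequence is C_D = k₁C_{A0}(e^(−k₁t) − e^(−k₂t))/(k₂−k₁).
e^(−k₁t) = e^(−0.0884×13.1) = e^(−1.158) = 0.3141; e^(−k₂t) = e^(−3.196) = 0.04091.
C_D = 0.0884×2.86/(0.244−0.0884) × (0.3141−0.04091) = 1.625×0.2732 = 0.4439 kmol/m³.
C_A = C_{A0}e^(−k₁t) = 0.8983 kmol/m³, so C_U = C_{A0}−C_A−C_D = 1.518 kmol/m³; C_D/C_U = 0.292.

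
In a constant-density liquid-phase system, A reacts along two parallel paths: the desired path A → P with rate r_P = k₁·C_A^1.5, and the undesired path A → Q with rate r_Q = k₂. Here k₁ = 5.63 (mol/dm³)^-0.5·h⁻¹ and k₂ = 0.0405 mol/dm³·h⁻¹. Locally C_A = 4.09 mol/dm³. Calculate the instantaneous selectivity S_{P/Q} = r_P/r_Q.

1150

S_{P/Q} = r_P/r_Q = (k₁·C_A^1.5)/(k₂) = (k₁/k₂)·C_A^1.5.
= (5.63×4.090^1.5) / (0.0405) = 46.57/0.04050 = 1150.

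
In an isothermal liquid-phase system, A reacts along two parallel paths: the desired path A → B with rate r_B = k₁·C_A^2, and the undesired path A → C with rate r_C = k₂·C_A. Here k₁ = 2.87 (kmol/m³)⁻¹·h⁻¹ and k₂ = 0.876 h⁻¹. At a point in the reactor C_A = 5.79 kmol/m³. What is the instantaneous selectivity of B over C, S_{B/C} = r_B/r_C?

19.0

S_{B/C} = r_B/r_C = (k₁·C_A^2)/(k₂·C_A) = (k₁/k₂)·C_A.
= (2.87×5.790^2) / (0.876×5.790) = 96.21/5.072 = 19.0.
Since the desired path is higher order in A, keeping C_A high (PFR or concentrated feed) favours B.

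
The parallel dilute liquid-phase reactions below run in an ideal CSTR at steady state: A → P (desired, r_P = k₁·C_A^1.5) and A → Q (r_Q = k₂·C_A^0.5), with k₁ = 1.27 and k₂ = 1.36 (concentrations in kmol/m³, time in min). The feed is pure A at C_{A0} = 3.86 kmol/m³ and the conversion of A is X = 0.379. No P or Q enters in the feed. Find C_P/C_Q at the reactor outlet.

Exit C_A = C_{A0}(1−X) = 3.86×0.621 = 2.397 kmol/m³.
In a CSTR the entire volume is at exit conditions, so r_P = 1.27×2.397^1.5 = 4.713 and r_Q = 1.36×2.397^0.5 = 2.106.
Overall selectivity = C_P/C_Q = r_Pτ/(r_Qτ) = r_P/r_Q = 2.24.

2.24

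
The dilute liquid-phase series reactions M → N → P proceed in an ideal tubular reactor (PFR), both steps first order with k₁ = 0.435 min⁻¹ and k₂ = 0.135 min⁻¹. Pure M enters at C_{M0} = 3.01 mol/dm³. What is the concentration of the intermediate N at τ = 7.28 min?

The intermediate concentration in a first-order A→B→C sequence is C_N = k₁C_{M0}(e^(−k₁τ) − e^(−k₂τ))/(k₂−k₁).
e^(−k₁τ) = e^(−0.435×7.28) = e^(−3.167) = 0.04214; e^(−k₂τ) = e^(−0.9828) = 0.3743.
C_N = 0.435×3.01/(0.135−0.435) × (0.04214−0.3743) = (-4.364)×(-0.3321) = 1.450 mol/dm³.

1.45 mol/dm³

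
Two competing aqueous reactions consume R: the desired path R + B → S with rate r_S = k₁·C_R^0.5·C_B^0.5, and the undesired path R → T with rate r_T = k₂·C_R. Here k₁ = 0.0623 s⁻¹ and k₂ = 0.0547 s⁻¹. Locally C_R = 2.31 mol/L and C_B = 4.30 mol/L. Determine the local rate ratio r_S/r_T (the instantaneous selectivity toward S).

S_{S/T} = r_S/r_T = (k₁·C_R^0.5·C_B^0.5)/(k₂·C_R) = (k₁/k₂)·C_R^-0.5·C_B^0.5.
= (0.0623×2.310^0.5×4.300^0.5) / (0.0547×2.310) = 0.1963/0.1264 = 1.55.

1.55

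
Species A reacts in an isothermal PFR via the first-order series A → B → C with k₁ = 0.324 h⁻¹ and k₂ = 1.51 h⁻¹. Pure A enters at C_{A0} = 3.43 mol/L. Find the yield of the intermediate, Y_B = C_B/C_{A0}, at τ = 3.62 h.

For first-order series with pure A initially, C_B(τ) = k₁C_{A0}/(k₂−k₁)·(e^(−k₁τ) − e^(−k₂τ)).
e^(−k₁τ) = e^(−0.324×3.62) = e^(−1.173) = 0.3095; e^(−k₂τ) = e^(−5.466) = 0.004227.
C_B = 0.324×3.43/(1.51−0.324) × (0.3095−0.004227) = 0.9370×0.3052 = 0.2860 mol/L.
Y_B = C_B/C_{A0} = 0.2860/3.43 = 0.0834.

0.0834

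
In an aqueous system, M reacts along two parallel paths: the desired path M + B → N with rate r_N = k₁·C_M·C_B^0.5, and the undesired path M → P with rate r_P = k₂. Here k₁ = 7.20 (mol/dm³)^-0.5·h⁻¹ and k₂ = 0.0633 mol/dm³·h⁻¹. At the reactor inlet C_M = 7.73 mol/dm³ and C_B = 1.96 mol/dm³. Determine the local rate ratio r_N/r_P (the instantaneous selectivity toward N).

1231

S_{N/P} = r_N/r_P = (k₁·C_M·C_B^0.5)/(k₂) = (k₁/k₂)·C_M·C_B^0.5.
= (7.20×7.730×1.960^0.5) / (0.0633) = 77.92/0.06330 = 1231.
Since the desired path is higher order in M, keeping C_M high (PFR or concentrated feed) favours N.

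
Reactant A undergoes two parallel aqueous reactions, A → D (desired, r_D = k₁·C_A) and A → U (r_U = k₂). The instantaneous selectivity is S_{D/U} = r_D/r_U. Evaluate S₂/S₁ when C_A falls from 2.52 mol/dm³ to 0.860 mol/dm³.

0.341

S_{D/U} = (k₁/k₂)·C_A, so S₂/S₁ = (C_{A,2}/C_{A,1}).
= 0.860/2.52 = 0.341.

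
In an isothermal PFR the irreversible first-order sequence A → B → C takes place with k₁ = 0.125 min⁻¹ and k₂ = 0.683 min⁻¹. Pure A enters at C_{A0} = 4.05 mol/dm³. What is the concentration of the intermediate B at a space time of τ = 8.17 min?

The intermediate concentration in a first-order A→B→C sequence is C_B = k₁C_{A0}(e^(−k₁τ) − e^(−k₂τ))/(k₂−k₁).
e^(−k₁τ) = e^(−0.125×8.17) = e^(−1.021) = 0.3601; e^(−k₂τ) = e^(−5.580) = 0.003772.
C_B = 0.125×4.05/(0.683−0.125) × (0.3601−0.003772) = 0.9073×0.3564 = 0.3233 mol/dm³.

0.323 mol/dm³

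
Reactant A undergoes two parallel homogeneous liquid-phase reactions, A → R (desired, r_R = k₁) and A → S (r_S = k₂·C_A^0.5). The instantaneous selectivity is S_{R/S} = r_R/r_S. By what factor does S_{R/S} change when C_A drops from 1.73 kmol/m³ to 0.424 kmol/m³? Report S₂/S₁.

S_{R/S} = (k₁/k₂)·C_A^-0.5, so S₂/S₁ = (C_{A,2}/C_{A,1})^-0.5.
= (0.424/1.73)^(-0.5) = (0.2451)^(-0.5) = 2.02.

2.02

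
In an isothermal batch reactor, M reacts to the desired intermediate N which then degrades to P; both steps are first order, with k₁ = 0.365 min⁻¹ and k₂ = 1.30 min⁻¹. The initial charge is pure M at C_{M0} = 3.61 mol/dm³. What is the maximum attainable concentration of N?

Evaluating C_N at t_opt = ln(k₂/k₁)/(k₂−k₁) gives C_{N,max}/C_{M0} = (k₁/k₂)^[k₂/(k₂−k₁)].
= (0.365/1.30)^(1.30/(1.30−0.365)) = (0.2808)^(1.390) = 0.1710.
C_{N,max} = 0.1710×3.61 = 0.617 mol/dm³.

0.617 mol/dm³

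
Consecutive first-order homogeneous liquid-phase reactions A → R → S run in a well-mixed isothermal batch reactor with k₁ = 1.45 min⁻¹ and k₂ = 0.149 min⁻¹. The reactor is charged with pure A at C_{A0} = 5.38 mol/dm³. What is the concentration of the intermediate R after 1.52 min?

Solving the coupled first-order balances gives C_R(t) = [k₁/(k₂−k₁)]·C_{A0}·(e^(−k₁t) − e^(−k₂t)).
e^(−k₁t) = e^(−1.45×1.52) = e^(−2.204) = 0.1104; e^(−k₂t) = e^(−0.2265) = 0.7973.
C_R = 1.45×5.38/(0.149−1.45) × (0.1104−0.7973) = (-5.996)×(-0.6870) = 4.119 mol/dm³.

4.12 mol/dm³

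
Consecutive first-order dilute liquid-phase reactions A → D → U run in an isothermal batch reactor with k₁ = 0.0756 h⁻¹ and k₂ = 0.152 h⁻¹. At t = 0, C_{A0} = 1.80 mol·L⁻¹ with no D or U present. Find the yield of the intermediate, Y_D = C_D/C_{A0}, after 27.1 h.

For first-order series with pure A initially, C_D(t) = k₁C_{A0}/(k₂−k₁)·(e^(−k₁t) − e^(−k₂t)).
e^(−k₁t) = e^(−0.0756×27.1) = e^(−2.049) = 0.1289; e^(−k₂t) = e^(−4.119) = 0.01626.
C_D = 0.0756×1.80/(0.152−0.0756) × (0.1289−0.01626) = 1.781×0.1126 = 0.2006 mol·L⁻¹.
Y_D = C_D/C_{A0} = 0.2006/1.80 = 0.111.

0.111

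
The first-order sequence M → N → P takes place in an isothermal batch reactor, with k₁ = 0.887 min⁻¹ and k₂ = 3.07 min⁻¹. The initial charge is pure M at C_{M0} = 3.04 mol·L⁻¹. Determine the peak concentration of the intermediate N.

0.530 mol·L⁻¹

At the optimum, C_{N,max}/C_{M0} = (k₁/k₂)^[k₂/(k₂−k₁)].
= (0.887/3.07)^(3.07/(3.07−0.887)) = (0.2889)^(1.406) = 0.1745.
C_{N,max} = 0.1745×3.04 = 0.530 mol·L⁻¹.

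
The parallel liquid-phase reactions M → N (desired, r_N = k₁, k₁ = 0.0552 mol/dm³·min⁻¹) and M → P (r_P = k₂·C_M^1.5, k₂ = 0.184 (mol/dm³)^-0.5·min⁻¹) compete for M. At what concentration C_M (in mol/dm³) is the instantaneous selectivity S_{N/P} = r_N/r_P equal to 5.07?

0.152 mol/dm³

S_{N/P} = (k₁/k₂)·C_M^-1.5 ⇒ C_M = (S·k₂/k₁)^(1/(-1.5)).
= (5.07×0.184/0.0552)^(-0.6667) = (16.90)^(-0.6667) = 0.152 mol/dm³.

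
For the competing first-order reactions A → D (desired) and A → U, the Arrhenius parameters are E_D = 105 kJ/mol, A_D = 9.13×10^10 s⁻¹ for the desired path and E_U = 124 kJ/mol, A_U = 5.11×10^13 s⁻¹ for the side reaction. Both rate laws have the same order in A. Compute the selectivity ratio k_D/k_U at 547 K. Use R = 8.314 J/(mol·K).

Since both paths have the same order in A, the concentration cancels and S_{D/U} = k_D/k_U = (A_D/A_U)·exp[(E_U−E_D)/(RT)].
(E_U−E_D)/(RT) = (124−105)×10³/(8.314×547) = 19000/4548 = 4.178.
k_D/k_U = (9.13×10^10/5.11×10^13)·exp(4.178) = 0.001787 × 65.23 = 0.117.

0.117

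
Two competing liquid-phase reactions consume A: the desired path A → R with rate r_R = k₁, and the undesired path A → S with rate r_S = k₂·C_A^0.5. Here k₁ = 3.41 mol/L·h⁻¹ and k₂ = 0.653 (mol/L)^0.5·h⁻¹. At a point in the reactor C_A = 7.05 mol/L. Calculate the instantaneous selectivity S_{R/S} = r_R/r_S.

S_{R/S} = r_R/r_S = (k₁)/(k₂·C_A^0.5) = (k₁/k₂)·C_A^-0.5.
= (3.41) / (0.653×7.050^0.5) = 3.410/1.734 = 1.97.

1.97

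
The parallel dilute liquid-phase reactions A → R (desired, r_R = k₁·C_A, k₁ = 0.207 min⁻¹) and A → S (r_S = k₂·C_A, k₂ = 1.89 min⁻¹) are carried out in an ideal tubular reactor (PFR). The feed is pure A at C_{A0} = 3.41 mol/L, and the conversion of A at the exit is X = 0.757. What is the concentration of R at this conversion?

0.255 mol/L

C_A = C_{A0}(1−X) = 0.8286 mol/L.
Both paths are first order in A, so the instantaneous fraction to R is constant: dC_R/d(−C_A) = k₁/(k₁+k₂) = 0.09871.
C_R = 0.09871·(C_{A0}−C_A) = 0.09871×2.581 = 0.255 mol/L.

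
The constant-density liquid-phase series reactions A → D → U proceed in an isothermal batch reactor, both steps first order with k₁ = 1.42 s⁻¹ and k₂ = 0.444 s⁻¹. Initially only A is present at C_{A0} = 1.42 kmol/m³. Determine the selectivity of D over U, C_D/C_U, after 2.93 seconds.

The intermediate concentration in a first-order A→B→C sequence is C_D = k₁C_{A0}(e^(−k₁t) − e^(−k₂t))/(k₂−k₁).
e^(−k₁t) = e^(−1.42×2.93) = e^(−4.161) = 0.01560; e^(−k₂t) = e^(−1.301) = 0.2723.
C_D = 1.42×1.42/(0.444−1.42) × (0.01560−0.2723) = (-2.066)×(-0.2567) = 0.5303 kmol/m³.
C_A = C_{A0}e^(−k₁t) = 0.02215 kmol/m³, so C_U = C_{A0}−C_A−C_D = 0.8675 kmol/m³; C_D/C_U = 0.611.

0.611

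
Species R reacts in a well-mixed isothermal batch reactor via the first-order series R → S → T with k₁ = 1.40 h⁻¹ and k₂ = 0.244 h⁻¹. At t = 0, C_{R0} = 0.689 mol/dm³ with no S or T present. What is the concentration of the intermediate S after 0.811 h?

0.417 mol/dm³

The intermediate concentration in a first-order A→B→C sequence is C_S = k₁C_{R0}(e^(−k₁t) − e^(−k₂t))/(k₂−k₁).
e^(−k₁t) = e^(−1.40×0.811) = e^(−1.135) = 0.3213; e^(−k₂t) = e^(−0.1979) = 0.8205.
C_S = 1.40×0.689/(0.244−1.40) × (0.3213−0.8205) = (-0.8344)×(-0.4992) = 0.4165 mol/dm³.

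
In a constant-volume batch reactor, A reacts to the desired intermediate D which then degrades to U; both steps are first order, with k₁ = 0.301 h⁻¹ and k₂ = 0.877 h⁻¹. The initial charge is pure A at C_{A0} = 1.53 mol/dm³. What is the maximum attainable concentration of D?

At the optimum, C_{D,max}/C_{A0} = (k₁/k₂)^[k₂/(k₂−k₁)].
= (0.301/0.877)^(0.877/(0.877−0.301)) = (0.3432)^(1.523) = 0.1963.
C_{D,max} = 0.1963×1.53 = 0.300 mol/dm³.

0.300 mol/dm³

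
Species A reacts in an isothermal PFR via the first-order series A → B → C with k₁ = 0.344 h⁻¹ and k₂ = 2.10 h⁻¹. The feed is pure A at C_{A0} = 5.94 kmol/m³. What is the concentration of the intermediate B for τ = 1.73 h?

0.611 kmol/m³

For first-order series with pure A initially, C_B(τ) = k₁C_{A0}/(k₂−k₁)·(e^(−k₁τ) − e^(−k₂τ)).
e^(−k₁τ) = e^(−0.344×1.73) = e^(−0.5951) = 0.5515; e^(−k₂τ) = e^(−3.633) = 0.02644.
C_B = 0.344×5.94/(2.10−0.344) × (0.5515−0.02644) = 1.164×0.5251 = 0.6110 kmol/m³.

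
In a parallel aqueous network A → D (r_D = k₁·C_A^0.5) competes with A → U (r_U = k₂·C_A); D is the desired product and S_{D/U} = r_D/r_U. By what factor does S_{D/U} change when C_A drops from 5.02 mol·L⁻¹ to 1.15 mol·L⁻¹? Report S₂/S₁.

2.09

S_{D/U} = (k₁/k₂)·C_A^-0.5, so S₂/S₁ = (C_{A,2}/C_{A,1})^-0.5.
= (1.15/5.02)^(-0.5) = (0.2291)^(-0.5) = 2.09.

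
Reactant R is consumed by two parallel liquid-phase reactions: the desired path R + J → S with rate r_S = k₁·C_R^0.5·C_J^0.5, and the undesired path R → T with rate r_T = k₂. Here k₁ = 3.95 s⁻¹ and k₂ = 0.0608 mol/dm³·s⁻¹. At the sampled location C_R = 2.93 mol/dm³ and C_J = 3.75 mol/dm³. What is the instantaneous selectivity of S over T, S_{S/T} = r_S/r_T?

S_{S/T} = r_S/r_T = (k₁·C_R^0.5·C_J^0.5)/(k₂) = (k₁/k₂)·C_R^0.5·C_J^0.5.
= (3.95×2.930^0.5×3.750^0.5) / (0.0608) = 13.09/0.06080 = 215.
Since the desired path is higher order in R, keeping C_R high (PFR or concentrated feed) favours S.

215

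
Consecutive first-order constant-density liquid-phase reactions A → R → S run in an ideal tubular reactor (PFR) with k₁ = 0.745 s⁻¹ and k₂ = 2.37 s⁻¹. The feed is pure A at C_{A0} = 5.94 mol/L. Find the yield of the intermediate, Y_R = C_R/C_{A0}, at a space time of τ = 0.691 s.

0.185

The intermediate concentration in a first-order A→B→C sequence is C_R = k₁C_{A0}(e^(−k₁τ) − e^(−k₂τ))/(k₂−k₁).
e^(−k₁τ) = e^(−0.745×0.691) = e^(−0.5148) = 0.5976; e^(−k₂τ) = e^(−1.638) = 0.1944.
C_R = 0.745×5.94/(2.37−0.745) × (0.5976−0.1944) = 2.723×0.4032 = 1.098 mol/L.
Y_R = C_R/C_{A0} = 1.098/5.94 = 0.185.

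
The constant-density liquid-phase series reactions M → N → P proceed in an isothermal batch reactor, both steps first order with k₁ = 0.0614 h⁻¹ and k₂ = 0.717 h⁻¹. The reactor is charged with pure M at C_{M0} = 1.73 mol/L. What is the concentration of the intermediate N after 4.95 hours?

Solving the coupled first-order balances gives C_N(t) = [k₁/(k₂−k₁)]·C_{M0}·(e^(−k₁t) − e^(−k₂t)).
e^(−k₁t) = e^(−0.0614×4.95) = e^(−0.3039) = 0.7379; e^(−k₂t) = e^(−3.549) = 0.02875.
C_N = 0.0614×1.73/(0.717−0.0614) × (0.7379−0.02875) = 0.1620×0.7092 = 0.1149 mol/L.

0.115 mol/L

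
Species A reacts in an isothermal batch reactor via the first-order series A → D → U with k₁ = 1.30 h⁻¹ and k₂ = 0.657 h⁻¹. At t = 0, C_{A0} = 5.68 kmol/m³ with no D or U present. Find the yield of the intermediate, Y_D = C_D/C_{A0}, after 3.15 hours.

For first-order series with pure A initially, C_D(t) = k₁C_{A0}/(k₂−k₁)·(e^(−k₁t) − e^(−k₂t)).
e^(−k₁t) = e^(−1.30×3.15) = e^(−4.095) = 0.01666; e^(−k₂t) = e^(−2.070) = 0.1262.
C_D = 1.30×5.68/(0.657−1.30) × (0.01666−0.1262) = (-11.48)×(-0.1096) = 1.258 kmol/m³.
Y_D = C_D/C_{A0} = 1.258/5.68 = 0.222.

0.222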